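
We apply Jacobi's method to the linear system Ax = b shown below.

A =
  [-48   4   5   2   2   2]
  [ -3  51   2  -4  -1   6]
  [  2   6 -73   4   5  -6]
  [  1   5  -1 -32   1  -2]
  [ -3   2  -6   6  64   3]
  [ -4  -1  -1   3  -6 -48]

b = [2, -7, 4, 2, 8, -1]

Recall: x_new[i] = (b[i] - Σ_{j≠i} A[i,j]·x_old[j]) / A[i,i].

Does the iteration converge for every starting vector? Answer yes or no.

yes

Diagonal D = diag(-48, 51, -73, -32, 64, -48); L, U strict lower/upper.
Jacobi: T = -D⁻¹(L+U), T[4,0] = -(-3)/(64) = +0.0469; T[4,4] = 0.
  T[0,:] = [+0.0000  +0.0833  +0.1042  +0.0417  +0.0417  +0.0417]
  T[1,:] = [+0.0588  +0.0000  -0.0392  +0.0784  +0.0196  -0.1176]
  T[2,:] = [+0.0274  +0.0822  +0.0000  +0.0548  +0.0685  -0.0822]
  T[3,:] = [+0.0312  +0.1562  -0.0312  +0.0000  +0.0312  -0.0625]
  T[4,:] = [+0.0469  -0.0312  +0.0938  -0.0938  +0.0000  -0.0469]
  T[5,:] = [-0.0833  -0.0208  -0.0208  +0.0625  -0.1250  +0.0000]
|eigenvalues of T|: 0.1992, 0.1188, 0.1188, 0.1104, 0.1104, 0.0638.
ρ(T) = max|λ| = 0.1992; 0.1992 < 1: convergent.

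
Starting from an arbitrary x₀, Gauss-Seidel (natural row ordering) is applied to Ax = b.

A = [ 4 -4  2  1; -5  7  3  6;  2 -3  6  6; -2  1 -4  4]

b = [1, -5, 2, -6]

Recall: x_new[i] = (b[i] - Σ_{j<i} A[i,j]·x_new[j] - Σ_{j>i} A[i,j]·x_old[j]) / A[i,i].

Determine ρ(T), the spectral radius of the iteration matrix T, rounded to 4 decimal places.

1.3136

Diagonal D = diag(4, 7, 6, 4); L, U strict lower/upper.
GS T = -(D+L)⁻¹U: row 0 first, T[0,1] = -(-4)/(4) = +1.0000; later rows by forward substitution.
  T[0,:] = [+0.0000 +1.0000 -0.5000 -0.2500]
  T[1,:] = [+0.0000 +0.7143 -0.7857 -1.0357]
  T[2,:] = [+0.0000 +0.0238 -0.2262 -1.4345]
  T[3,:] = [+0.0000 +0.3452 -0.2798 -1.3006]
|roots of det(T-λI)|: 1.3136, 0.7259, 0.2247, 0.0000.
ρ = 1.3136; 1.3136 > 1 ⇒ diverges.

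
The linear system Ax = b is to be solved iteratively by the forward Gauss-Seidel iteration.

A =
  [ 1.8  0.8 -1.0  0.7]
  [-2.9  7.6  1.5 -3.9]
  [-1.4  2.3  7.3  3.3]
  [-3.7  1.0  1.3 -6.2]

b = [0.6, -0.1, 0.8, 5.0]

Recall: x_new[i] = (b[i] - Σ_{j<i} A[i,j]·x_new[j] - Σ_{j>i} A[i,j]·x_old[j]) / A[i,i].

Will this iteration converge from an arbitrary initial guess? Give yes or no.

yes

A = D + L + U where D = diag(1.8, 7.6, 7.3, -6.2).
GS T = -(D+L)⁻¹U: row 0 first, T[0,1] = -(0.8)/(1.8) = -0.4444; later rows by forward substitution.
  T[0,:] = [+0.0000 -0.4444 +0.5556 -0.3889]
  T[1,:] = [+0.0000 -0.1696 +0.0146 +0.3648]
  T[2,:] = [+0.0000 -0.0318 +0.1019 -0.6416]
  T[3,:] = [+0.0000 +0.2312 -0.3078 +0.1564]
eigenvalue magnitudes: 0.6347, 0.4659, 0.0800, 0.0000.
ρ(T) = max|λ| = 0.6347; 0.6347 < 1, so it converges for any x₀.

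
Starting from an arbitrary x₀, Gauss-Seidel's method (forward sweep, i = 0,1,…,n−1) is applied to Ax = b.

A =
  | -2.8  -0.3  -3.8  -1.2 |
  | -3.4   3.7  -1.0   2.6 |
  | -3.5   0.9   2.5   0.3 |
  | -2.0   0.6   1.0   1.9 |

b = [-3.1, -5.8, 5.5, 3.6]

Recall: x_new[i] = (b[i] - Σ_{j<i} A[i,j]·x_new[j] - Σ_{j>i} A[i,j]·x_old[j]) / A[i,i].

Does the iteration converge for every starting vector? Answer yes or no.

no

A = D + L + U where D = diag(-2.8, 3.7, 2.5, 1.9).
GS T = -(D+L)⁻¹U: row 0 first, T[0,2] = -(-3.8)/(-2.8) = -1.3571; later rows by forward substitution.
  T[0,:] = [+0.0000, -0.1071, -1.3571, -0.4286]
  T[1,:] = [+0.0000, -0.0985, -0.9768, -1.0965]
  T[2,:] = [+0.0000, -0.1146, -1.5483, -0.3253]
  T[3,:] = [+0.0000, -0.0214, -0.3052, +0.0663]
|λ(T)| sorted: 1.6923, 0.1286, 0.0168, 0.0000.
ρ(T) = max|λ| = 1.6923; 1.6923 > 1 ⇒ diverges.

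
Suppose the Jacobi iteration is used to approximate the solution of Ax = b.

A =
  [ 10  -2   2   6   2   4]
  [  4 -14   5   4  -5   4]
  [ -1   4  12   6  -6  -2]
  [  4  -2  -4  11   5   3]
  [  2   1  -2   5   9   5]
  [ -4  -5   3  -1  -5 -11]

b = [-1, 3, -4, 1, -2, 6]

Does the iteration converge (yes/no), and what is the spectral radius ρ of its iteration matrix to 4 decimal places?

no, ρ = 1.1631

Let D = diag(10, -14, 12, 11, 9, -11); L, U the strict triangles.
Jacobi: T = -D⁻¹(L+U), T[0,4] = -(2)/(10) = -0.2000; T[0,0] = 0.
  T[0,:] = [+0.0000, +0.2000, -0.2000, -0.6000, -0.2000, -0.4000]
  T[1,:] = [+0.2857, +0.0000, +0.3571, +0.2857, -0.3571, +0.2857]
  T[2,:] = [+0.0833, -0.3333, +0.0000, -0.5000, +0.5000, +0.1667]
  T[3,:] = [-0.3636, +0.1818, +0.3636, +0.0000, -0.4545, -0.2727]
  T[4,:] = [-0.2222, -0.1111, +0.2222, -0.5556, +0.0000, -0.5556]
  T[5,:] = [-0.3636, -0.4545, +0.2727, -0.0909, -0.4545, +0.0000]
|eigenvalues of T|: 1.1631, 0.5861, 0.5861, 0.4848, 0.4848, 0.3110.
ρ = 1.1631; 1.1631 > 1, so it fails to converge.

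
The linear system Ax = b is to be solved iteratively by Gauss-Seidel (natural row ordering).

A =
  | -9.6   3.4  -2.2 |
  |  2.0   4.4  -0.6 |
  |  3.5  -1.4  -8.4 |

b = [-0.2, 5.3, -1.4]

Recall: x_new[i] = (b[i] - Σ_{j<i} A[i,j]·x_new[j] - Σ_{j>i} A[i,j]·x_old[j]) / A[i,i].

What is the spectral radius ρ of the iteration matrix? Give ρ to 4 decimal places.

A = D + L + U where D = diag(-9.6, 4.4, -8.4).
GS T = -(D+L)⁻¹U: row 0 first, T[0,2] = -(-2.2)/(-9.6) = -0.2292; later rows by forward substitution.
  T[0,:] = [+0.0000, +0.3542, -0.2292]
  T[1,:] = [+0.0000, -0.1610, +0.2405]
  T[2,:] = [+0.0000, +0.1744, -0.1356]
|roots of det(T-λI)|: 0.3535, 0.0569, 0.0000.
spectral radius ρ = 0.3535; 0.3535 < 1 ⇒ converges.

0.3535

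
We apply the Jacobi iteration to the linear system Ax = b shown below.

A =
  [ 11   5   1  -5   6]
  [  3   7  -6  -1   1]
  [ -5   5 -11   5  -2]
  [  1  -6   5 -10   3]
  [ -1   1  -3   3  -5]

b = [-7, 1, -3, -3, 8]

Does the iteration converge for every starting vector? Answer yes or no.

Diagonal D = diag(11, 7, -11, -10, -5); L, U strict lower/upper.
Jacobi T = -D⁻¹(L+U): T[3,1] = -(-6)/(-10) = -0.6000; T[3,3] = 0.
  T[0,:] = [+0.0000, -0.4545, -0.0909, +0.4545, -0.5455]
  T[1,:] = [-0.4286, +0.0000, +0.8571, +0.1429, -0.1429]
  T[2,:] = [-0.4545, +0.4545, +0.0000, +0.4545, -0.1818]
  T[3,:] = [+0.1000, -0.6000, +0.5000, +0.0000, +0.3000]
  T[4,:] = [-0.2000, +0.2000, -0.6000, +0.6000, +0.0000]
eigenvalue magnitudes: 1.1325, 0.8263, 0.5491, 0.3064, 0.0634.
ρ = 1.1325; 1.1325 > 1, so it fails to converge.

no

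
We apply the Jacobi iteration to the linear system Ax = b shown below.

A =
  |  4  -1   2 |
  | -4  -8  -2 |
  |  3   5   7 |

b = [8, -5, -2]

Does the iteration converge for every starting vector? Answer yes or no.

yes

Write A = D+L+U with D = diag(4, -8, 7).
Jacobi: T = -D⁻¹(L+U), T[2,1] = -(5)/(7) = -0.7143; T[2,2] = 0.
  T[0,:] = [+0.0000  +0.2500  -0.5000]
  T[1,:] = [-0.5000  +0.0000  -0.2500]
  T[2,:] = [-0.4286  -0.7143  +0.0000]
eigenvalue magnitudes: 0.6969, 0.4667, 0.4667.
spectral radius ρ = 0.6969; 0.6969 < 1: convergent.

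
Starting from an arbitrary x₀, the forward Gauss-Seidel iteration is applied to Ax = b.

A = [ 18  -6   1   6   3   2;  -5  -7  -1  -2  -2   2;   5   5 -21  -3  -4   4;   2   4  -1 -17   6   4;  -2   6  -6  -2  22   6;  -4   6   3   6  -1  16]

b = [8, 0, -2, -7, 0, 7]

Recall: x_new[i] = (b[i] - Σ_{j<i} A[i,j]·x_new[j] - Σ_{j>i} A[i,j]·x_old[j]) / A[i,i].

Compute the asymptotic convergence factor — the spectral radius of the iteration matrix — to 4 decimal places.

Split A = D + L + U, D = diag(18, -7, -21, -17, 22, 16).
Gauss-Seidel: T = -(D+L)⁻¹U, row 0 first, T[0,2] = -(1)/(18) = -0.0556; later rows by forward substitution.
  T[0,:] = [+0.0000, +0.3333, -0.0556, -0.3333, -0.1667, -0.1111]
  T[1,:] = [+0.0000, -0.2381, -0.1032, -0.0476, -0.1667, +0.3651]
  T[2,:] = [+0.0000, +0.0227, -0.0378, -0.2336, -0.2698, +0.2509]
  T[3,:] = [+0.0000, -0.0181, -0.0286, -0.0367, +0.3100, +0.2934]
  T[4,:] = [+0.0000, +0.0998, +0.0102, -0.0843, -0.0151, -0.2873]
  T[5,:] = [+0.0000, +0.1814, +0.0432, -0.0132, -0.0458, -0.3397]
moduli |λ_i(T)| = 0.5756, 0.2331, 0.2331, 0.0723, 0.0723, 0.0000.
ρ(T) = max|λ| = 0.5756; 0.5756 < 1, so it converges for any x₀.

0.5756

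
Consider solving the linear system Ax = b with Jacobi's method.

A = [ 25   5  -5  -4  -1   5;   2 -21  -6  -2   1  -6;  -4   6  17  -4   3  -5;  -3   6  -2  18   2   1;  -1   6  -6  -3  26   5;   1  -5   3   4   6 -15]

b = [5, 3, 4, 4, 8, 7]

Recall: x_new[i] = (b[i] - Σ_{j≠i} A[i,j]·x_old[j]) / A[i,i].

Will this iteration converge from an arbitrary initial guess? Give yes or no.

Write A = D+L+U with D = diag(25, -21, 17, 18, 26, -15).
T_J = -D⁻¹(L+U): T[0,1] = -(5)/(25) = -0.2000; T[0,0] = 0.
  T[0,:] = [+0.0000, -0.2000, +0.2000, +0.1600, +0.0400, -0.2000]
  T[1,:] = [+0.0952, +0.0000, -0.2857, -0.0952, +0.0476, -0.2857]
  T[2,:] = [+0.2353, -0.3529, +0.0000, +0.2353, -0.1765, +0.2941]
  T[3,:] = [+0.1667, -0.3333, +0.1111, +0.0000, -0.1111, -0.0556]
  T[4,:] = [+0.0385, -0.2308, +0.2308, +0.1154, +0.0000, -0.1923]
  T[5,:] = [+0.0667, -0.3333, +0.2000, +0.2667, +0.4000, +0.0000]
moduli |λ_i(T)| = 0.7207, 0.3869, 0.3869, 0.2946, 0.1053, 0.0390.
spectral radius ρ = 0.7207; 0.7207 < 1, so it converges for any x₀.

yes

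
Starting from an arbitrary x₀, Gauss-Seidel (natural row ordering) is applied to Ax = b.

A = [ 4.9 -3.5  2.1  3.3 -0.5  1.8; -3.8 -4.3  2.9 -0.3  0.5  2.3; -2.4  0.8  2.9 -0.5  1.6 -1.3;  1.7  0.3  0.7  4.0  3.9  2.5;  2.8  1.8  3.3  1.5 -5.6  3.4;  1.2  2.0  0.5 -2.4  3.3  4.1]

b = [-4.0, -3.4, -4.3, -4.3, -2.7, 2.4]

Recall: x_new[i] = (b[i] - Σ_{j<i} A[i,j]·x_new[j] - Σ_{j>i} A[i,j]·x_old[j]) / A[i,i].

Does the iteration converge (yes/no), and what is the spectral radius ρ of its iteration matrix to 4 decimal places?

Let D = diag(4.9, -4.3, 2.9, 4, -5.6, 4.1); L, U the strict triangles.
Gauss-Seidel: T = -(D+L)⁻¹U, row 0 first, T[0,1] = -(-3.5)/(4.9) = +0.7143; later rows by forward substitution.
  T[0,:] = [+0.0000 +0.7143 -0.4286 -0.6735 +0.1020 -0.3673]
  T[1,:] = [+0.0000 -0.6312 +1.0532 +0.5254 +0.0261 +0.8595]
  T[2,:] = [+0.0000 +0.7653 -0.6452 -0.5299 -0.4745 -0.0928]
  T[3,:] = [+0.0000 -0.3902 +0.2161 +0.3395 -0.9373 -0.5171]
  T[4,:] = [+0.0000 +0.5007 -0.1981 -0.3892 -0.4713 +0.5065]
  T[5,:] = [+0.0000 -0.6259 -0.0237 +0.5174 -0.1541 -1.0108]
|eigenvalues of T|: 1.4890, 0.5316, 0.5316, 0.2880, 0.1188, 0.0000.
ρ(T) = max|λ| = 1.4890; 1.4890 > 1 ⇒ diverges.

no, ρ = 1.4890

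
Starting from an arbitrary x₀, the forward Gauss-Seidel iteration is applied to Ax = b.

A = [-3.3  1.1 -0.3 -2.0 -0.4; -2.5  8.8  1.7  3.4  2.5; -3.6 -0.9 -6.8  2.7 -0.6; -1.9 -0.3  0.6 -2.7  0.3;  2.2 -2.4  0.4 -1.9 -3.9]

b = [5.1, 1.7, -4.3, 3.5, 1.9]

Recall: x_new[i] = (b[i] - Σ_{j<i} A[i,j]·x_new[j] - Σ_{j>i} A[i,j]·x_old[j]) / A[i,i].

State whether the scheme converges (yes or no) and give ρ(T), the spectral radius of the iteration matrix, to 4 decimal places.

yes, ρ = 0.9112

A = D + L + U where D = diag(-3.3, 8.8, -6.8, -2.7, -3.9).
T_GS = -(D+L)⁻¹U: row 0 first, T[0,2] = -(-0.3)/(-3.3) = -0.0909; later rows by forward substitution.
  T[0,:] = [+0.0000, +0.3333, -0.0909, -0.6061, -0.1212]
  T[1,:] = [+0.0000, +0.0947, -0.2190, -0.5585, -0.3185]
  T[2,:] = [+0.0000, -0.1890, +0.0771, +0.7918, +0.0181]
  T[3,:] = [+0.0000, -0.2871, +0.1054, +0.6645, +0.2358]
  T[4,:] = [+0.0000, +0.2502, +0.0400, -0.2407, +0.0146]
|eigenvalues of T|: 0.9112, 0.2079, 0.2079, 0.0407, 0.0000.
ρ(T) = max|λ| = 0.9112; 0.9112 < 1 ⇒ converges.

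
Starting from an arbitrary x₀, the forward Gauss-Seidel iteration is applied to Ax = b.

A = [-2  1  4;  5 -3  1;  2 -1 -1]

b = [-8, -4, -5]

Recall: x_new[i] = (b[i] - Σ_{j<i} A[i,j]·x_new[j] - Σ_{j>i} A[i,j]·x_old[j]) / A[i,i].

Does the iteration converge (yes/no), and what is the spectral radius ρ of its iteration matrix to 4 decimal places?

Write A = D+L+U with D = diag(-2, -3, -1).
T_GS = -(D+L)⁻¹U: row 0 first, T[0,2] = -(4)/(-2) = +2.0000; later rows by forward substitution.
  T[0,:] = [+0.0000, +0.5000, +2.0000]
  T[1,:] = [+0.0000, +0.8333, +3.6667]
  T[2,:] = [+0.0000, +0.1667, +0.3333]
eigenvalue magnitudes: 1.4041, 0.2374, 0.0000.
ρ(T) = max|λ| = 1.4041; 1.4041 > 1, so it fails to converge.

no, ρ = 1.4041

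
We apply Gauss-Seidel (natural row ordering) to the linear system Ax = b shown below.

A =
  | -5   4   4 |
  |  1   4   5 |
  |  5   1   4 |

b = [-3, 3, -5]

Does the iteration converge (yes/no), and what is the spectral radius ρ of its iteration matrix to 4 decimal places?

Split A = D + L + U, D = diag(-5, 4, 4).
T_GS = -(D+L)⁻¹U: row 0 first, T[0,1] = -(4)/(-5) = +0.8000; later rows by forward substitution.
  T[0,:] = [+0.0000  +0.8000  +0.8000]
  T[1,:] = [+0.0000  -0.2000  -1.4500]
  T[2,:] = [+0.0000  -0.9500  -0.6375]
|eigenvalues of T|: 1.6126, 0.7751, 0.0000.
ρ(T) = max|λ| = 1.6126; 1.6126 > 1: divergent.

no, ρ = 1.6126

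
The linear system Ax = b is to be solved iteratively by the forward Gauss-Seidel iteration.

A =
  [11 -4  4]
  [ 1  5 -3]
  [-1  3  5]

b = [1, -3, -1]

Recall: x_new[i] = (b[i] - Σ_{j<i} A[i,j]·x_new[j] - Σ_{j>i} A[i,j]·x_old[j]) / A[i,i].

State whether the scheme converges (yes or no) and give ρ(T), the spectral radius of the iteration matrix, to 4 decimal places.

yes, ρ = 0.6195

Split A = D + L + U, D = diag(11, 5, 5).
GS T = -(D+L)⁻¹U: row 0 first, T[0,2] = -(4)/(11) = -0.3636; later rows by forward substitution.
  T[0,:] = [+0.0000, +0.3636, -0.3636]
  T[1,:] = [+0.0000, -0.0727, +0.6727]
  T[2,:] = [+0.0000, +0.1164, -0.4764]
moduli |λ_i(T)| = 0.6195, 0.0704, 0.0000.
spectral radius ρ = 0.6195; 0.6195 < 1 ⇒ converges.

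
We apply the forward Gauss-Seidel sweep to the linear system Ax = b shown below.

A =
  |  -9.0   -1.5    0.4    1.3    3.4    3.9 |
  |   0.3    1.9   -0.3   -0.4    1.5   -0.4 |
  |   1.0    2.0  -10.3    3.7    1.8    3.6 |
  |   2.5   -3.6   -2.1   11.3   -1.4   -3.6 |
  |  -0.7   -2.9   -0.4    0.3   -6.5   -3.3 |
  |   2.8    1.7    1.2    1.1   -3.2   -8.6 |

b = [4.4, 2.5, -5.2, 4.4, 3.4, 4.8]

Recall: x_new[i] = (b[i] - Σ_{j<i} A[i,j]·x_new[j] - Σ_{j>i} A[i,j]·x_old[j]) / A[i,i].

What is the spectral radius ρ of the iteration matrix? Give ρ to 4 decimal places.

0.9176

Diagonal D = diag(-9, 1.9, -10.3, 11.3, -6.5, -8.6); L, U strict lower/upper.
GS T = -(D+L)⁻¹U: row 0 first, T[0,5] = -(3.9)/(-9) = +0.4333; later rows by forward substitution.
  T[0,:] = [+0.0000 -0.1667 +0.0444 +0.1444 +0.3778 +0.4333]
  T[1,:] = [+0.0000 +0.0263 +0.1509 +0.1877 -0.8491 +0.1421]
  T[2,:] = [+0.0000 -0.0111 +0.0336 +0.4097 +0.0466 +0.4192]
  T[3,:] = [+0.0000 +0.0432 +0.0445 +0.1040 -0.2216 +0.3459]
  T[4,:] = [+0.0000 +0.0089 -0.0721 -0.1197 +0.3251 -0.6276]
  T[5,:] = [+0.0000 -0.0484 +0.0815 +0.1992 -0.1876 +0.5054]
moduli |λ_i(T)| = 0.9176, 0.1676, 0.1676, 0.1413, 0.0532, 0.0000.
ρ(T) = max|λ| = 0.9176; 0.9176 < 1 ⇒ converges.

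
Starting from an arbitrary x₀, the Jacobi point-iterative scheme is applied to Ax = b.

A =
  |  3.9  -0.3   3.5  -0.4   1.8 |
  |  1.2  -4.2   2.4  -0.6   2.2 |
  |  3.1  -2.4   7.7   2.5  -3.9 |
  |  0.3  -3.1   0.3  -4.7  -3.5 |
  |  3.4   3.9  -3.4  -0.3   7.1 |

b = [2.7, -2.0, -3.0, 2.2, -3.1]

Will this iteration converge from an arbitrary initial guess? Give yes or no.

Split A = D + L + U, D = diag(3.9, -4.2, 7.7, -4.7, 7.1).
T_J = -D⁻¹(L+U): T[2,1] = -(-2.4)/(7.7) = +0.3117; T[2,2] = 0.
  T[0,:] = [+0.0000  +0.0769  -0.8974  +0.1026  -0.4615]
  T[1,:] = [+0.2857  +0.0000  +0.5714  -0.1429  +0.5238]
  T[2,:] = [-0.4026  +0.3117  +0.0000  -0.3247  +0.5065]
  T[3,:] = [+0.0638  -0.6596  +0.0638  +0.0000  -0.7447]
  T[4,:] = [-0.4789  -0.5493  +0.4789  +0.0423  +0.0000]
|roots of det(T-λI)|: 1.1244, 0.5398, 0.5398, 0.3707, 0.3707.
ρ(T) = max|λ| = 1.1244; 1.1244 > 1: divergent.

no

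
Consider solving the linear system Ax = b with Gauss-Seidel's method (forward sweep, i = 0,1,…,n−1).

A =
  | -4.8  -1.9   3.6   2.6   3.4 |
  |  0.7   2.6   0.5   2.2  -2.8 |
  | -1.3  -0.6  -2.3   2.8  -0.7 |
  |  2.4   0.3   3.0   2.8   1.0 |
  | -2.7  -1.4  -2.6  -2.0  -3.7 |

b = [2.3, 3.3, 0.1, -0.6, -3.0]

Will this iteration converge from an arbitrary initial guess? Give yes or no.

no

A = D + L + U where D = diag(-4.8, 2.6, -2.3, 2.8, -3.7).
T_GS = -(D+L)⁻¹U: row 0 first, T[0,4] = -(3.4)/(-4.8) = +0.7083; later rows by forward substitution.
  T[0,:] = [+0.0000  -0.3958  +0.7500  +0.5417  +0.7083]
  T[1,:] = [+0.0000  +0.1066  -0.3942  -0.9920  +0.8862]
  T[2,:] = [+0.0000  +0.1959  -0.3211  +1.1700  -0.9359]
  T[3,:] = [+0.0000  +0.1179  -0.2566  -1.6116  -0.0565]
  T[4,:] = [+0.0000  +0.0471  -0.0338  +0.0290  -0.1640]
eigenvalue magnitudes: 1.1513, 0.6985, 0.2572, 0.1168, 0.0000.
ρ = 1.1513; 1.1513 > 1: divergent.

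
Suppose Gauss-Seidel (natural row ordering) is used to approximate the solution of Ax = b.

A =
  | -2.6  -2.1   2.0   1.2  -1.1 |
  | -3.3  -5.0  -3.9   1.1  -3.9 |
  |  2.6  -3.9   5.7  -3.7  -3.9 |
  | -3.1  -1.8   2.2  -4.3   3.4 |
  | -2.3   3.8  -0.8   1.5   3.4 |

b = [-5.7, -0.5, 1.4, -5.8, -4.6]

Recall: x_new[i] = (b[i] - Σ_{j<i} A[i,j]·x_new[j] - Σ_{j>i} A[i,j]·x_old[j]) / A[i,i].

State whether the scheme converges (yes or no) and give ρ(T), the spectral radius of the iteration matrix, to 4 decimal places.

no, ρ = 1.5266

Diagonal D = diag(-2.6, -5, 5.7, -4.3, 3.4); L, U strict lower/upper.
GS T = -(D+L)⁻¹U: row 0 first, T[0,3] = -(1.2)/(-2.6) = +0.4615; later rows by forward substitution.
  T[0,:] = [+0.0000, -0.8077, +0.7692, +0.4615, -0.4231]
  T[1,:] = [+0.0000, +0.5331, -1.2877, -0.0846, -0.5008]
  T[2,:] = [+0.0000, +0.7332, -1.2319, +0.3807, +0.5346]
  T[3,:] = [+0.0000, +0.7342, -0.6458, -0.1025, +1.5788]
  T[4,:] = [+0.0000, -1.2936, +1.9546, +0.5416, -0.2973]
|λ(T)| sorted: 1.5266, 1.2847, 0.6967, 0.1601, 0.0000.
ρ(T) = max|λ| = 1.5266; 1.5266 > 1, so it fails to converge.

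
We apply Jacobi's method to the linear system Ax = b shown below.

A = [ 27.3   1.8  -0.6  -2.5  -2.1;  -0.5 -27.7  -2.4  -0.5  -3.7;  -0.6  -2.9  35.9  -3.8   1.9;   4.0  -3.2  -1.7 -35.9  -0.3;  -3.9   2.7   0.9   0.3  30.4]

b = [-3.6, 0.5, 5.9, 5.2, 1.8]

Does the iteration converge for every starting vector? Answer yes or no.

Write A = D+L+U with D = diag(27.3, -27.7, 35.9, -35.9, 30.4).
Jacobi: T = -D⁻¹(L+U), T[0,1] = -(1.8)/(27.3) = -0.0659; T[0,0] = 0.
  T[0,:] = [+0.0000, -0.0659, +0.0220, +0.0916, +0.0769]
  T[1,:] = [-0.0181, +0.0000, -0.0866, -0.0181, -0.1336]
  T[2,:] = [+0.0167, +0.0808, +0.0000, +0.1058, -0.0529]
  T[3,:] = [+0.1114, -0.0891, -0.0474, +0.0000, -0.0084]
  T[4,:] = [+0.1283, -0.0888, -0.0296, -0.0099, +0.0000]
moduli |λ_i(T)| = 0.2019, 0.1406, 0.0817, 0.0817, 0.0166.
spectral radius ρ = 0.2019; 0.2019 < 1, so it converges for any x₀.

yes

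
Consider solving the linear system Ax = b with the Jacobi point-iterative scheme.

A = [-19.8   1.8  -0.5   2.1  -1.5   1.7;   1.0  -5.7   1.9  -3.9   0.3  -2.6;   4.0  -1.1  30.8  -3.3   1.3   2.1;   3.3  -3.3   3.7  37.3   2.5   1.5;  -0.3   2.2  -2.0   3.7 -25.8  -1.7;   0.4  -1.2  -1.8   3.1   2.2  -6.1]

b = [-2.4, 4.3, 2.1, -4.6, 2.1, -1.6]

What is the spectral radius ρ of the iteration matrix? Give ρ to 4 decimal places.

0.3489

Diagonal D = diag(-19.8, -5.7, 30.8, 37.3, -25.8, -6.1); L, U strict lower/upper.
Jacobi: T = -D⁻¹(L+U), T[1,0] = -(1)/(-5.7) = +0.1754; T[1,1] = 0.
  T[0,:] = [+0.0000, +0.0909, -0.0253, +0.1061, -0.0758, +0.0859]
  T[1,:] = [+0.1754, +0.0000, +0.3333, -0.6842, +0.0526, -0.4561]
  T[2,:] = [-0.1299, +0.0357, +0.0000, +0.1071, -0.0422, -0.0682]
  T[3,:] = [-0.0885, +0.0885, -0.0992, +0.0000, -0.0670, -0.0402]
  T[4,:] = [-0.0116, +0.0853, -0.0775, +0.1434, +0.0000, -0.0659]
  T[5,:] = [+0.0656, -0.1967, -0.2951, +0.5082, +0.3607, +0.0000]
|roots of det(T-λI)|: 0.3489, 0.2330, 0.2330, 0.2071, 0.2071, 0.0063.
spectral radius ρ = 0.3489; 0.3489 < 1, so it converges for any x₀.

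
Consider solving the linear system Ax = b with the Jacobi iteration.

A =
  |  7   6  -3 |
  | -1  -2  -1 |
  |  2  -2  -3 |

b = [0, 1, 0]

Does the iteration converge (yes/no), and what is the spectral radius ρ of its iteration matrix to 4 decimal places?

Diagonal D = diag(7, -2, -3); L, U strict lower/upper.
T_J = -D⁻¹(L+U): T[0,2] = -(-3)/(7) = +0.4286; T[0,0] = 0.
  T[0,:] = [+0.0000 -0.8571 +0.4286]
  T[1,:] = [-0.5000 +0.0000 -0.5000]
  T[2,:] = [+0.6667 -0.6667 +0.0000]
eigenvalue magnitudes: 1.1869, 0.6009, 0.6009.
ρ(T) = max|λ| = 1.1869; 1.1869 > 1 ⇒ diverges.

no, ρ = 1.1869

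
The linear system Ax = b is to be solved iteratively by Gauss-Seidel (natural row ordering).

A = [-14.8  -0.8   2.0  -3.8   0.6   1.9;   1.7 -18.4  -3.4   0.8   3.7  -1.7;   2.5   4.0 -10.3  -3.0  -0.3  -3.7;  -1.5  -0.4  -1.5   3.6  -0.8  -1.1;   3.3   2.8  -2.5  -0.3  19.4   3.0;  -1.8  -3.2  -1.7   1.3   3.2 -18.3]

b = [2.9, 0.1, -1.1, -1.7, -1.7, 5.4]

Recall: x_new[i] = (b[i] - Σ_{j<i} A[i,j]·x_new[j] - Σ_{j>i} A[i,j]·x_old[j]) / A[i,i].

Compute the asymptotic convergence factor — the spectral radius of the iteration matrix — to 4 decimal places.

0.3148

Diagonal D = diag(-14.8, -18.4, -10.3, 3.6, 19.4, -18.3); L, U strict lower/upper.
GS T = -(D+L)⁻¹U: row 0 first, T[0,1] = -(-0.8)/(-14.8) = -0.0541; later rows by forward substitution.
  T[0,:] = [+0.0000  -0.0541  +0.1351  -0.2568  +0.0405  +0.1284]
  T[1,:] = [+0.0000  -0.0050  -0.1723  +0.0198  +0.2048  -0.0805]
  T[2,:] = [+0.0000  -0.0151  -0.0341  -0.3459  +0.0603  -0.3593]
  T[3,:] = [+0.0000  -0.0294  +0.0229  -0.2489  +0.2870  +0.2004]
  T[4,:] = [+0.0000  +0.0075  -0.0022  -0.0076  -0.0243  -0.2081]
  T[5,:] = [+0.0000  +0.0068  +0.0213  +0.0349  -0.0293  +0.0127]
moduli |λ_i(T)| = 0.3148, 0.1485, 0.1485, 0.0376, 0.0376, 0.0000.
ρ(T) = max|λ| = 0.3148; 0.3148 < 1 ⇒ converges.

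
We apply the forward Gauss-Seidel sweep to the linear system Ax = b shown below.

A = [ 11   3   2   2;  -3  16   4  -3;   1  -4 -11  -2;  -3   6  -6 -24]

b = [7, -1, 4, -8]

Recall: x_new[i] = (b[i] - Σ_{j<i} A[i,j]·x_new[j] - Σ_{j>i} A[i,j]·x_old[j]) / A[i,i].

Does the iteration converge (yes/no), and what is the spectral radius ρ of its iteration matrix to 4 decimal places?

Write A = D+L+U with D = diag(11, 16, -11, -24).
GS T = -(D+L)⁻¹U: row 0 first, T[0,1] = -(3)/(11) = -0.2727; later rows by forward substitution.
  T[0,:] = [+0.0000 -0.2727 -0.1818 -0.1818]
  T[1,:] = [+0.0000 -0.0511 -0.2841 +0.1534]
  T[2,:] = [+0.0000 -0.0062 +0.0868 -0.2541]
  T[3,:] = [+0.0000 +0.0229 -0.0700 +0.1246]
moduli |λ_i(T)| = 0.2679, 0.0761, 0.0761, 0.0000.
ρ(T) = max|λ| = 0.2679; 0.2679 < 1: convergent.

yes, ρ = 0.2679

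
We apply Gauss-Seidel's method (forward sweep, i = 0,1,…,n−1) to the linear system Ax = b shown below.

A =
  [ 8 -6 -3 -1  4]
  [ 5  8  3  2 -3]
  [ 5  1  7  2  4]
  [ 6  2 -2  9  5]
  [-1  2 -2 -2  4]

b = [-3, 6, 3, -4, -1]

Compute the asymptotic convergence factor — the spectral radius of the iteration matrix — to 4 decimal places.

Diagonal D = diag(8, 8, 7, 9, 4); L, U strict lower/upper.
Gauss-Seidel: T = -(D+L)⁻¹U, row 0 first, T[0,1] = -(-6)/(8) = +0.7500; later rows by forward substitution.
  T[0,:] = [+0.0000, +0.7500, +0.3750, +0.1250, -0.5000]
  T[1,:] = [+0.0000, -0.4688, -0.6094, -0.3281, +0.6875]
  T[2,:] = [+0.0000, -0.4688, -0.1808, -0.3281, -0.3125]
  T[3,:] = [+0.0000, -0.5000, -0.1548, -0.0833, -0.4444]
  T[4,:] = [+0.0000, -0.0625, +0.2307, -0.0104, -0.8472]
moduli |λ_i(T)| = 1.1317, 0.6744, 0.1209, 0.1209, 0.0000.
ρ = 1.1317; 1.1317 > 1 ⇒ diverges.

1.1317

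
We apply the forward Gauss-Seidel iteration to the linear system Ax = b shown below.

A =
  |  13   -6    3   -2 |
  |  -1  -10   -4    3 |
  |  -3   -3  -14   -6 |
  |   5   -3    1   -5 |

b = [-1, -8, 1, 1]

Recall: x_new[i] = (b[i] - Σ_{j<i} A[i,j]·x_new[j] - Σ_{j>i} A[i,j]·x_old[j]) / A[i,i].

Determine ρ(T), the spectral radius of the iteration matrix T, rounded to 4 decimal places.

0.5454

A = D + L + U where D = diag(13, -10, -14, -5).
GS T = -(D+L)⁻¹U: row 0 first, T[0,1] = -(-6)/(13) = +0.4615; later rows by forward substitution.
  T[0,:] = [+0.0000 +0.4615 -0.2308 +0.1538]
  T[1,:] = [+0.0000 -0.0462 -0.3769 +0.2846]
  T[2,:] = [+0.0000 -0.0890 +0.1302 -0.5225]
  T[3,:] = [+0.0000 +0.4714 +0.0214 -0.1214]
|eigenvalues of T|: 0.5454, 0.3809, 0.3809, 0.0000.
spectral radius ρ = 0.5454; 0.5454 < 1, so it converges for any x₀.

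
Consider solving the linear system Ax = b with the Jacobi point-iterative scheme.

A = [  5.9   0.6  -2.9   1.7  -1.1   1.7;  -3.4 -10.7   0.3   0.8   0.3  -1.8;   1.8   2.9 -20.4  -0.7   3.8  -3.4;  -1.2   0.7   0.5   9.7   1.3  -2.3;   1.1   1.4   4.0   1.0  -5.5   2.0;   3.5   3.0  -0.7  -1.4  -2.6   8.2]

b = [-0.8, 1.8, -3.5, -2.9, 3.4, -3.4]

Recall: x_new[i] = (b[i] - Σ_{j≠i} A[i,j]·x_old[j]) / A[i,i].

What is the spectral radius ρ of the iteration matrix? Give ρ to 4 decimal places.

Split A = D + L + U, D = diag(5.9, -10.7, -20.4, 9.7, -5.5, 8.2).
Jacobi T = -D⁻¹(L+U): T[1,0] = -(-3.4)/(-10.7) = -0.3178; T[1,1] = 0.
  T[0,:] = [+0.0000  -0.1017  +0.4915  -0.2881  +0.1864  -0.2881]
  T[1,:] = [-0.3178  +0.0000  +0.0280  +0.0748  +0.0280  -0.1682]
  T[2,:] = [+0.0882  +0.1422  +0.0000  -0.0343  +0.1863  -0.1667]
  T[3,:] = [+0.1237  -0.0722  -0.0515  +0.0000  -0.1340  +0.2371]
  T[4,:] = [+0.2000  +0.2545  +0.7273  +0.1818  +0.0000  +0.3636]
  T[5,:] = [-0.4268  -0.3659  +0.0854  +0.1707  +0.3171  +0.0000]
eigenvalue magnitudes: 0.6829, 0.4361, 0.4361, 0.4112, 0.2764, 0.0261.
ρ = 0.6829; 0.6829 < 1 ⇒ converges.

0.6829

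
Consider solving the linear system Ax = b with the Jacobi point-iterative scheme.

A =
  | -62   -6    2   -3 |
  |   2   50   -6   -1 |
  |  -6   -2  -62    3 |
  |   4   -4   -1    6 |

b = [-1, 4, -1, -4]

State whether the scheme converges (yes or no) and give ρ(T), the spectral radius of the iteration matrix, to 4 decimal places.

Diagonal D = diag(-62, 50, -62, 6); L, U strict lower/upper.
T_J = -D⁻¹(L+U): T[2,0] = -(-6)/(-62) = -0.0968; T[2,2] = 0.
  T[0,:] = [+0.0000 -0.0968 +0.0323 -0.0484]
  T[1,:] = [-0.0400 +0.0000 +0.1200 +0.0200]
  T[2,:] = [-0.0968 -0.0323 +0.0000 +0.0484]
  T[3,:] = [-0.6667 +0.6667 +0.1667 +0.0000]
|eigenvalues of T|: 0.2925, 0.1914, 0.1252, 0.1252.
spectral radius ρ = 0.2925; 0.2925 < 1 ⇒ converges.

yes, ρ = 0.2925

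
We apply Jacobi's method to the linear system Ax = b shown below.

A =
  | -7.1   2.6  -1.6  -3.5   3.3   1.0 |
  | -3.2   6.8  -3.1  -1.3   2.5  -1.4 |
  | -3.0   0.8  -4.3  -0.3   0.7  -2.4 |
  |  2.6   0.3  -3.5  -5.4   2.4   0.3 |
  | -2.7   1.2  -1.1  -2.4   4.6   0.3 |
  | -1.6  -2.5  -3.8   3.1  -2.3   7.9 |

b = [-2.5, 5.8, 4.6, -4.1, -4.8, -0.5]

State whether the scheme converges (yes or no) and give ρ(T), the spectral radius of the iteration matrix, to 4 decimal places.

Write A = D+L+U with D = diag(-7.1, 6.8, -4.3, -5.4, 4.6, 7.9).
T_J = -D⁻¹(L+U): T[4,2] = -(-1.1)/(4.6) = +0.2391; T[4,4] = 0.
  T[0,:] = [+0.0000  +0.3662  -0.2254  -0.4930  +0.4648  +0.1408]
  T[1,:] = [+0.4706  +0.0000  +0.4559  +0.1912  -0.3676  +0.2059]
  T[2,:] = [-0.6977  +0.1860  +0.0000  -0.0698  +0.1628  -0.5581]
  T[3,:] = [+0.4815  +0.0556  -0.6481  +0.0000  +0.4444  +0.0556]
  T[4,:] = [+0.5870  -0.2609  +0.2391  +0.5217  +0.0000  -0.0652]
  T[5,:] = [+0.2025  +0.3165  +0.4810  -0.3924  +0.2911  +0.0000]
|λ(T)| sorted: 1.2910, 0.7539, 0.7539, 0.4199, 0.2565, 0.1127.
spectral radius ρ = 1.2910; 1.2910 > 1 ⇒ diverges.

no, ρ = 1.2910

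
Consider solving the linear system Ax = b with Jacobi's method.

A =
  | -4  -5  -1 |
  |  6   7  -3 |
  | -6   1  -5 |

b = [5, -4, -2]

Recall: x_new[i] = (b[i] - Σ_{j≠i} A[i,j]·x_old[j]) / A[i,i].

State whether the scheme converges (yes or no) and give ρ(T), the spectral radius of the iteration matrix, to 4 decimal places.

Diagonal D = diag(-4, 7, -5); L, U strict lower/upper.
Jacobi T = -D⁻¹(L+U): T[1,2] = -(-3)/(7) = +0.4286; T[1,1] = 0.
  T[0,:] = [+0.0000 -1.2500 -0.2500]
  T[1,:] = [-0.8571 +0.0000 +0.4286]
  T[2,:] = [-1.2000 +0.2000 +0.0000]
eigenvalue magnitudes: 1.3958, 0.7009, 0.7009.
ρ(T) = max|λ| = 1.3958; 1.3958 > 1: divergent.

no, ρ = 1.3958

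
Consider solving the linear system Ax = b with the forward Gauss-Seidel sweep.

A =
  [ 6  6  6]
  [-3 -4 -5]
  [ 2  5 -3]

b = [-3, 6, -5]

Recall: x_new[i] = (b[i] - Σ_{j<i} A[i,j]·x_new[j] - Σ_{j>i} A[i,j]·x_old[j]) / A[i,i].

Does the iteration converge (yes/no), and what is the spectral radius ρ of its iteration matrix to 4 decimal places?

Split A = D + L + U, D = diag(6, -4, -3).
GS T = -(D+L)⁻¹U: row 0 first, T[0,2] = -(6)/(6) = -1.0000; later rows by forward substitution.
  T[0,:] = [+0.0000  -1.0000  -1.0000]
  T[1,:] = [+0.0000  +0.7500  -0.5000]
  T[2,:] = [+0.0000  +0.5833  -1.5000]
moduli |λ_i(T)| = 1.3619, 0.6119, 0.0000.
ρ = 1.3619; 1.3619 > 1: divergent.

no, ρ = 1.3619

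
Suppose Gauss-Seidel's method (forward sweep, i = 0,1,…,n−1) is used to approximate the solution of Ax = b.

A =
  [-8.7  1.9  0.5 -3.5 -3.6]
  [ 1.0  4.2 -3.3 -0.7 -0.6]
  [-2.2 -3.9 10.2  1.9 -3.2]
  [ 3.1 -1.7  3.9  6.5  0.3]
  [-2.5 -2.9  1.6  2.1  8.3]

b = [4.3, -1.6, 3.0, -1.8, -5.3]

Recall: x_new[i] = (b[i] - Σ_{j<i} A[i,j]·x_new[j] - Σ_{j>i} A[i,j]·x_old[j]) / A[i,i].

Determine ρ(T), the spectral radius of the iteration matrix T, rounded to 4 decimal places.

Let D = diag(-8.7, 4.2, 10.2, 6.5, 8.3); L, U the strict triangles.
GS T = -(D+L)⁻¹U: row 0 first, T[0,2] = -(0.5)/(-8.7) = +0.0575; later rows by forward substitution.
  T[0,:] = [+0.0000  +0.2184  +0.0575  -0.4023  -0.4138]
  T[1,:] = [+0.0000  -0.0520  +0.7720  +0.2625  +0.2414]
  T[2,:] = [+0.0000  +0.0272  +0.3076  -0.1727  +0.3168]
  T[3,:] = [+0.0000  -0.1341  -0.0100  +0.3641  +0.0243]
  T[4,:] = [+0.0000  +0.0763  +0.2303  -0.0883  -0.1075]
|roots of det(T-λI)|: 0.6068, 0.1715, 0.0653, 0.0653, 0.0000.
ρ = 0.6068; 0.6068 < 1: convergent.

0.6068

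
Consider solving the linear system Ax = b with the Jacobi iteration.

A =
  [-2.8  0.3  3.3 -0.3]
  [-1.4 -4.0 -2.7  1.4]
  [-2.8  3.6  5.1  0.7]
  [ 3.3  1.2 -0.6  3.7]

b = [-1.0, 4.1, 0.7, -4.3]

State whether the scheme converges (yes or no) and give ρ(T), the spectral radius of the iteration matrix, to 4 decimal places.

no, ρ = 1.2007

Split A = D + L + U, D = diag(-2.8, -4, 5.1, 3.7).
Jacobi T = -D⁻¹(L+U): T[1,0] = -(-1.4)/(-4) = -0.3500; T[1,1] = 0.
  T[0,:] = [+0.0000 +0.1071 +1.1786 -0.1071]
  T[1,:] = [-0.3500 +0.0000 -0.6750 +0.3500]
  T[2,:] = [+0.5490 -0.7059 +0.0000 -0.1373]
  T[3,:] = [-0.8919 -0.3243 +0.1622 +0.0000]
|eigenvalues of T|: 1.2007, 1.0095, 0.4503, 0.4503.
spectral radius ρ = 1.2007; 1.2007 > 1 ⇒ diverges.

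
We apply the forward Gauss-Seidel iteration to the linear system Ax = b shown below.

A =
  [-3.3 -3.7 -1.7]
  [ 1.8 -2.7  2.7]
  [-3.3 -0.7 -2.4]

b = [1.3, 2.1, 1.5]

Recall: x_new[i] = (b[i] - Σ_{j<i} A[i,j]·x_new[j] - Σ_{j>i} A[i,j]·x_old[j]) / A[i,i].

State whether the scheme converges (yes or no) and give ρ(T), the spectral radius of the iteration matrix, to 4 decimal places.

A = D + L + U where D = diag(-3.3, -2.7, -2.4).
Gauss-Seidel: T = -(D+L)⁻¹U, row 0 first, T[0,1] = -(-3.7)/(-3.3) = -1.1212; later rows by forward substitution.
  T[0,:] = [+0.0000, -1.1212, -0.5152]
  T[1,:] = [+0.0000, -0.7475, +0.6566]
  T[2,:] = [+0.0000, +1.7597, +0.5168]
|roots of det(T-λI)|: 1.3623, 1.1317, 0.0000.
ρ = 1.3623; 1.3623 > 1, so it fails to converge.

no, ρ = 1.3623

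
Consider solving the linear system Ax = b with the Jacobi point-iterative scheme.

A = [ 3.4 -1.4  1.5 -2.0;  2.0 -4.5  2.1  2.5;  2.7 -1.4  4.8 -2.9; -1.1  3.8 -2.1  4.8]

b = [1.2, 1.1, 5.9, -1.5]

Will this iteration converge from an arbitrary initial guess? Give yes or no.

A = D + L + U where D = diag(3.4, -4.5, 4.8, 4.8).
Jacobi T = -D⁻¹(L+U): T[3,1] = -(3.8)/(4.8) = -0.7917; T[3,3] = 0.
  T[0,:] = [+0.0000 +0.4118 -0.4412 +0.5882]
  T[1,:] = [+0.4444 +0.0000 +0.4667 +0.5556]
  T[2,:] = [-0.5625 +0.2917 +0.0000 +0.6042]
  T[3,:] = [+0.2292 -0.7917 +0.4375 +0.0000]
eigenvalue magnitudes: 1.1434, 0.6829, 0.6829, 0.4609.
ρ(T) = max|λ| = 1.1434; 1.1434 > 1: divergent.

no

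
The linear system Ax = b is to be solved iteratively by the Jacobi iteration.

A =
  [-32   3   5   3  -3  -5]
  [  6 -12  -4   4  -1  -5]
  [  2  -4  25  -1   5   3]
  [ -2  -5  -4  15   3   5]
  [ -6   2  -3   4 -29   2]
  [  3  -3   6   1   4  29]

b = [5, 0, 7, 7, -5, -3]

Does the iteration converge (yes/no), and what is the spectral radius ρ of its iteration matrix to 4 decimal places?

yes, ρ = 0.5009

Let D = diag(-32, -12, 25, 15, -29, 29); L, U the strict triangles.
T_J = -D⁻¹(L+U): T[2,4] = -(5)/(25) = -0.2000; T[2,2] = 0.
  T[0,:] = [+0.0000  +0.0938  +0.1562  +0.0938  -0.0938  -0.1562]
  T[1,:] = [+0.5000  +0.0000  -0.3333  +0.3333  -0.0833  -0.4167]
  T[2,:] = [-0.0800  +0.1600  +0.0000  +0.0400  -0.2000  -0.1200]
  T[3,:] = [+0.1333  +0.3333  +0.2667  +0.0000  -0.2000  -0.3333]
  T[4,:] = [-0.2069  +0.0690  -0.1034  +0.1379  +0.0000  +0.0690]
  T[5,:] = [-0.1034  +0.1034  -0.2069  -0.0345  -0.1379  +0.0000]
|eigenvalues of T|: 0.5009, 0.3371, 0.3371, 0.2539, 0.1398, 0.0181.
ρ = 0.5009; 0.5009 < 1, so it converges for any x₀.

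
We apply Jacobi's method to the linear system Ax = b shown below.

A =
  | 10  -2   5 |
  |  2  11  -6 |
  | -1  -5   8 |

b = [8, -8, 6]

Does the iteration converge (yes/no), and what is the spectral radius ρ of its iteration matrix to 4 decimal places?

yes, ρ = 0.5996

A = D + L + U where D = diag(10, 11, 8).
Jacobi: T = -D⁻¹(L+U), T[1,0] = -(2)/(11) = -0.1818; T[1,1] = 0.
  T[0,:] = [+0.0000, +0.2000, -0.5000]
  T[1,:] = [-0.1818, +0.0000, +0.5455]
  T[2,:] = [+0.1250, +0.6250, +0.0000]
moduli |λ_i(T)| = 0.5996, 0.3428, 0.3428.
spectral radius ρ = 0.5996; 0.5996 < 1 ⇒ converges.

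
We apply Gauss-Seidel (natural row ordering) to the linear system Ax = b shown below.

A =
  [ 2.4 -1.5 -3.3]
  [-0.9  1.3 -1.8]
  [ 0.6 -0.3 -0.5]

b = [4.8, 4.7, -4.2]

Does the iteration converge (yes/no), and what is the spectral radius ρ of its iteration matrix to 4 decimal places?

no, ρ = 1.4148

A = D + L + U where D = diag(2.4, 1.3, -0.5).
Gauss-Seidel: T = -(D+L)⁻¹U, row 0 first, T[0,1] = -(-1.5)/(2.4) = +0.6250; later rows by forward substitution.
  T[0,:] = [+0.0000 +0.6250 +1.3750]
  T[1,:] = [+0.0000 +0.4327 +2.3365]
  T[2,:] = [+0.0000 +0.4904 +0.2481]
|roots of det(T-λI)|: 1.4148, 0.7340, 0.0000.
spectral radius ρ = 1.4148; 1.4148 > 1: divergent.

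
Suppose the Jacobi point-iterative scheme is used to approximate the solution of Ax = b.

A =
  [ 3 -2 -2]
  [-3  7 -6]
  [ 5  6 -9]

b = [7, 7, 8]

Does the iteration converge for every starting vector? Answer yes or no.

Split A = D + L + U, D = diag(3, 7, -9).
Jacobi T = -D⁻¹(L+U): T[2,0] = -(5)/(-9) = +0.5556; T[2,2] = 0.
  T[0,:] = [+0.0000, +0.6667, +0.6667]
  T[1,:] = [+0.4286, +0.0000, +0.8571]
  T[2,:] = [+0.5556, +0.6667, +0.0000]
|λ(T)| sorted: 1.2751, 0.7276, 0.5475.
ρ(T) = max|λ| = 1.2751; 1.2751 > 1 ⇒ diverges.

no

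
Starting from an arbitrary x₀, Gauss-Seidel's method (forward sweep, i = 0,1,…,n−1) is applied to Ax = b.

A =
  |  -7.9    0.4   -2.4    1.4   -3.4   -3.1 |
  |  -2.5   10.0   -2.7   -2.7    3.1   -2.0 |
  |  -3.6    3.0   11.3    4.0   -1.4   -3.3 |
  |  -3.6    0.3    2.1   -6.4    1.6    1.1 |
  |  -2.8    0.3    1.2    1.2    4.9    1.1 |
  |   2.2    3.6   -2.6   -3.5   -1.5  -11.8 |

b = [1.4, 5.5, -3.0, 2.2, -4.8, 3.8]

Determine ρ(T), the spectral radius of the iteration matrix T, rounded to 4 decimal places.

A = D + L + U where D = diag(-7.9, 10, 11.3, -6.4, 4.9, -11.8).
GS T = -(D+L)⁻¹U: row 0 first, T[0,2] = -(-2.4)/(-7.9) = -0.3038; later rows by forward substitution.
  T[0,:] = [+0.0000, +0.0506, -0.3038, +0.1772, -0.4304, -0.3924]
  T[1,:] = [+0.0000, +0.0127, +0.1941, +0.3143, -0.4176, +0.1019]
  T[2,:] = [+0.0000, +0.0128, -0.1483, -0.3810, +0.0976, +0.1400]
  T[3,:] = [+0.0000, -0.0237, +0.1313, -0.2100, +0.5046, +0.4433]
  T[4,:] = [+0.0000, +0.0308, -0.1813, +0.2267, -0.3678, -0.5978]
  T[5,:] = [+0.0000, +0.0136, +0.0193, +0.2463, -0.3321, -0.1284]
|eigenvalues of T|: 0.8927, 0.2286, 0.2212, 0.0335, 0.0335, 0.0000.
ρ = 0.8927; 0.8927 < 1: convergent.

0.8927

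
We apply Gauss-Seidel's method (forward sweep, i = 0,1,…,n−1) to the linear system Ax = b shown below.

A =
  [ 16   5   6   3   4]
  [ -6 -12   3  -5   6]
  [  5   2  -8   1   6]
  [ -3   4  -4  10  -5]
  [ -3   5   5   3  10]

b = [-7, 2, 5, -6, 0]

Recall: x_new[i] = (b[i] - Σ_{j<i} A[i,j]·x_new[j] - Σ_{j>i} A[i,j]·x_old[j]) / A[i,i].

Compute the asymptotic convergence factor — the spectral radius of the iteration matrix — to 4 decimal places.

Diagonal D = diag(16, -12, -8, 10, 10); L, U strict lower/upper.
T_GS = -(D+L)⁻¹U: row 0 first, T[0,3] = -(3)/(16) = -0.1875; later rows by forward substitution.
  T[0,:] = [+0.0000 -0.3125 -0.3750 -0.1875 -0.2500]
  T[1,:] = [+0.0000 +0.1562 +0.4375 -0.3229 +0.6250]
  T[2,:] = [+0.0000 -0.1562 -0.1250 -0.0729 +0.7500]
  T[3,:] = [+0.0000 -0.2188 -0.3375 +0.0438 +0.4750]
  T[4,:] = [+0.0000 -0.0281 -0.1675 +0.1285 -0.9050]
moduli |λ_i(T)| = 0.8254, 0.2098, 0.1480, 0.0572, 0.0000.
spectral radius ρ = 0.8254; 0.8254 < 1: convergent.

0.8254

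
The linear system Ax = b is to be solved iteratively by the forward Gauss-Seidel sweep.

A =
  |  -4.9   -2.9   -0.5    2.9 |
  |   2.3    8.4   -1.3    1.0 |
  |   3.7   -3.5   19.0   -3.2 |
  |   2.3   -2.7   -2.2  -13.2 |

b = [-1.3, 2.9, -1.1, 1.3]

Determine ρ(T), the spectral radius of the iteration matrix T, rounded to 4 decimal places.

Write A = D+L+U with D = diag(-4.9, 8.4, 19, -13.2).
GS T = -(D+L)⁻¹U: row 0 first, T[0,3] = -(2.9)/(-4.9) = +0.5918; later rows by forward substitution.
  T[0,:] = [+0.0000  -0.5918  -0.1020  +0.5918]
  T[1,:] = [+0.0000  +0.1621  +0.1827  -0.2811]
  T[2,:] = [+0.0000  +0.1451  +0.0535  +0.0014]
  T[3,:] = [+0.0000  -0.1605  -0.0641  +0.1604]
|roots of det(T-λI)|: 0.4274, 0.1091, 0.0576, 0.0000.
ρ = 0.4274; 0.4274 < 1: convergent.

0.4274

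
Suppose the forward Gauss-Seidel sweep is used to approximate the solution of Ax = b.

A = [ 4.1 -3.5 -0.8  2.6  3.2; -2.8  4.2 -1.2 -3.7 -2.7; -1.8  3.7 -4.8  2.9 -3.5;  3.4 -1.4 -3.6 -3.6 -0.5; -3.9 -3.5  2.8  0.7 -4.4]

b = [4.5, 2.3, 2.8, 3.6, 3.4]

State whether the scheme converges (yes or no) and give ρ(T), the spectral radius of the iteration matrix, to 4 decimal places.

Split A = D + L + U, D = diag(4.1, 4.2, -4.8, -3.6, -4.4).
GS T = -(D+L)⁻¹U: row 0 first, T[0,4] = -(3.2)/(4.1) = -0.7805; later rows by forward substitution.
  T[0,:] = [+0.0000 +0.8537 +0.1951 -0.6341 -0.7805]
  T[1,:] = [+0.0000 +0.5691 +0.4158 +0.4582 +0.1225]
  T[2,:] = [+0.0000 +0.1186 +0.2473 +1.1952 -0.3420]
  T[3,:] = [+0.0000 +0.4664 -0.2248 -1.9723 -0.5816]
  T[4,:] = [+0.0000 -1.0597 -0.3821 +0.6444 +0.2841]
|roots of det(T-λI)|: 1.4841, 1.0900, 0.4528, 0.0248, 0.0000.
ρ(T) = max|λ| = 1.4841; 1.4841 > 1, so it fails to converge.

no, ρ = 1.4841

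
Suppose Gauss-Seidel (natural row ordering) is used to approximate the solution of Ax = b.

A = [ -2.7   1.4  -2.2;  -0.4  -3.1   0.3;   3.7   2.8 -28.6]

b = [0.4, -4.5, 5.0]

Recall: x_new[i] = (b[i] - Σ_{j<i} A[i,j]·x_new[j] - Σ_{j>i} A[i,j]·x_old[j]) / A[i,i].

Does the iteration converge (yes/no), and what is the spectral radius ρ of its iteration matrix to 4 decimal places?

A = D + L + U where D = diag(-2.7, -3.1, -28.6).
Gauss-Seidel: T = -(D+L)⁻¹U, row 0 first, T[0,1] = -(1.4)/(-2.7) = +0.5185; later rows by forward substitution.
  T[0,:] = [+0.0000 +0.5185 -0.8148]
  T[1,:] = [+0.0000 -0.0669 +0.2019]
  T[2,:] = [+0.0000 +0.0605 -0.0856]
|λ(T)| sorted: 0.1872, 0.0347, 0.0000.
ρ(T) = max|λ| = 0.1872; 0.1872 < 1 ⇒ converges.

yes, ρ = 0.1872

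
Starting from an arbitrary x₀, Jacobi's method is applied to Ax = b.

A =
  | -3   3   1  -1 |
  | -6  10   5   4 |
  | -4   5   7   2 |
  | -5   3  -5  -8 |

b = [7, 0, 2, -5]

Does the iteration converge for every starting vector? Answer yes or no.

A = D + L + U where D = diag(-3, 10, 7, -8).
T_J = -D⁻¹(L+U): T[2,1] = -(5)/(7) = -0.7143; T[2,2] = 0.
  T[0,:] = [+0.0000, +1.0000, +0.3333, -0.3333]
  T[1,:] = [+0.6000, +0.0000, -0.5000, -0.4000]
  T[2,:] = [+0.5714, -0.7143, +0.0000, -0.2857]
  T[3,:] = [-0.6250, +0.3750, -0.6250, +0.0000]
|eigenvalues of T|: 1.1771, 0.9606, 0.5758, 0.3593.
ρ(T) = max|λ| = 1.1771; 1.1771 > 1 ⇒ diverges.

no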